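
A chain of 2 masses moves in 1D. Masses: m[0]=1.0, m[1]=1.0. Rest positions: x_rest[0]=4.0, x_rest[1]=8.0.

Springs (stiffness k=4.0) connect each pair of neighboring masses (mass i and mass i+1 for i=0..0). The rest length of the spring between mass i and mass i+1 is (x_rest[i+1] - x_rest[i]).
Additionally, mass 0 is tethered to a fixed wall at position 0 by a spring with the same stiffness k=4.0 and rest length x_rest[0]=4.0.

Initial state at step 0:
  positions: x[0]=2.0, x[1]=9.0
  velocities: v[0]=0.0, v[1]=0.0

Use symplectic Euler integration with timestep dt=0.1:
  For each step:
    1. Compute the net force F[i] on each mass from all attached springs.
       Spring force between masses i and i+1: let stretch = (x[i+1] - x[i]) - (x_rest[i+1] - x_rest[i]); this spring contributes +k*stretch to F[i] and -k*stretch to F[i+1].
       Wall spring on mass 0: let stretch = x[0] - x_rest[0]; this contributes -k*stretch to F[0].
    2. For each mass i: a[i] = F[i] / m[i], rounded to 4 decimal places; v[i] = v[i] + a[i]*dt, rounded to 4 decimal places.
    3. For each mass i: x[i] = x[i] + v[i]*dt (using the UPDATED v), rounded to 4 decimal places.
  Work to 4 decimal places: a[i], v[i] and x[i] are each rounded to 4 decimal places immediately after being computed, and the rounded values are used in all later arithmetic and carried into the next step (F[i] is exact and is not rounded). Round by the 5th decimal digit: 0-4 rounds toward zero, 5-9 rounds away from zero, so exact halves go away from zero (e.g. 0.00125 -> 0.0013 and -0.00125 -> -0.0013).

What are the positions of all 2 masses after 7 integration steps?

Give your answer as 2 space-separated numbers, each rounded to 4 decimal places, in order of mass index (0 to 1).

Answer: 5.4001 6.9930

Derivation:
Step 0: x=[2.0000 9.0000] v=[0.0000 0.0000]
Step 1: x=[2.2000 8.8800] v=[2.0000 -1.2000]
Step 2: x=[2.5792 8.6528] v=[3.7920 -2.2720]
Step 3: x=[3.0982 8.3427] v=[5.1898 -3.1014]
Step 4: x=[3.7030 7.9828] v=[6.0483 -3.5992]
Step 5: x=[4.3309 7.6117] v=[6.2790 -3.7111]
Step 6: x=[4.9168 7.2694] v=[5.8590 -3.4234]
Step 7: x=[5.4001 6.9930] v=[4.8333 -2.7644]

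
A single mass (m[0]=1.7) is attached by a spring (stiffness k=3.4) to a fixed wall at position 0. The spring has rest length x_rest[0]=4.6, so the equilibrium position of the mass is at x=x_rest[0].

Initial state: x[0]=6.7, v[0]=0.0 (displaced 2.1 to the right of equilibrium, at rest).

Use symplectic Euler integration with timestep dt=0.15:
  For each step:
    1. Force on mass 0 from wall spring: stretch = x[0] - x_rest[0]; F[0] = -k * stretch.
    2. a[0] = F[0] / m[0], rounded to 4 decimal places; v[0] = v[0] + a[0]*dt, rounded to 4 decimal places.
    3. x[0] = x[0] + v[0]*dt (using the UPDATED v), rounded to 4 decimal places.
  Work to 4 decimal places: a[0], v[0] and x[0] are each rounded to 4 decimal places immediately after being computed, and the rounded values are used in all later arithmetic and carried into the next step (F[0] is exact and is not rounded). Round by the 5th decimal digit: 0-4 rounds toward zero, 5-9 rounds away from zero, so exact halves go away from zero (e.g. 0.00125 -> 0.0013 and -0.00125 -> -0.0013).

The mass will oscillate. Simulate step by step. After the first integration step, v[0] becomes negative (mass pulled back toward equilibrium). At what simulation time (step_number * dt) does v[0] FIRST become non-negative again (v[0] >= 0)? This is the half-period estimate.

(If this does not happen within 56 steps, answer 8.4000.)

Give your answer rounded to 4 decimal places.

Answer: 2.2500

Derivation:
Step 0: x=[6.7000] v=[0.0000]
Step 1: x=[6.6055] v=[-0.6300]
Step 2: x=[6.4207] v=[-1.2317]
Step 3: x=[6.1540] v=[-1.7779]
Step 4: x=[5.8174] v=[-2.2441]
Step 5: x=[5.4260] v=[-2.6093]
Step 6: x=[4.9974] v=[-2.8571]
Step 7: x=[4.5510] v=[-2.9763]
Step 8: x=[4.1068] v=[-2.9616]
Step 9: x=[3.6848] v=[-2.8136]
Step 10: x=[3.3040] v=[-2.5390]
Step 11: x=[2.9815] v=[-2.1502]
Step 12: x=[2.7318] v=[-1.6647]
Step 13: x=[2.5662] v=[-1.1042]
Step 14: x=[2.4921] v=[-0.4941]
Step 15: x=[2.5128] v=[0.1383]
First v>=0 after going negative at step 15, time=2.2500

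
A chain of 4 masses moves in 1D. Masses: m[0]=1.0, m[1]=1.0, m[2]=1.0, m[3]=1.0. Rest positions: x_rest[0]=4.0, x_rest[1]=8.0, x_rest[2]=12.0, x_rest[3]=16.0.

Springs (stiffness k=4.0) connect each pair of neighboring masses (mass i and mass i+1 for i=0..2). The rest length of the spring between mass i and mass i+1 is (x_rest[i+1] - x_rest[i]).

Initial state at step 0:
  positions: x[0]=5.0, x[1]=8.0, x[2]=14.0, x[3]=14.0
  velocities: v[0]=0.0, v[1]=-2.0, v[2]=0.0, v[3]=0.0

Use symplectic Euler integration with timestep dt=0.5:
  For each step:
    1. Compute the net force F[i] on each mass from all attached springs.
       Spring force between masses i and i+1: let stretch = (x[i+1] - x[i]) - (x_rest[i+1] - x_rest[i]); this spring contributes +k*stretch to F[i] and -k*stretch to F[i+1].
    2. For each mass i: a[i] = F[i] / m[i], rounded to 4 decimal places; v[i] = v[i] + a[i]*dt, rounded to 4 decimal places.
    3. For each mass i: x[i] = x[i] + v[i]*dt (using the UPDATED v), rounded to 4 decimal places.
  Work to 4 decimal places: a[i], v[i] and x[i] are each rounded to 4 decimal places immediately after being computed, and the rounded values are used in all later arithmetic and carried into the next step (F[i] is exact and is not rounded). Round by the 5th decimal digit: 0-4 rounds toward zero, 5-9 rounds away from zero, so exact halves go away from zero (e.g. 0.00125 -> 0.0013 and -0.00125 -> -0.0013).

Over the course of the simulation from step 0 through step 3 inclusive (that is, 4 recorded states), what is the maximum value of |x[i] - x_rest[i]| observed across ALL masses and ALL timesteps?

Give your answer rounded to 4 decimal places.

Step 0: x=[5.0000 8.0000 14.0000 14.0000] v=[0.0000 -2.0000 0.0000 0.0000]
Step 1: x=[4.0000 10.0000 8.0000 18.0000] v=[-2.0000 4.0000 -12.0000 8.0000]
Step 2: x=[5.0000 4.0000 14.0000 16.0000] v=[2.0000 -12.0000 12.0000 -4.0000]
Step 3: x=[1.0000 9.0000 12.0000 16.0000] v=[-8.0000 10.0000 -4.0000 0.0000]
Max displacement = 4.0000

Answer: 4.0000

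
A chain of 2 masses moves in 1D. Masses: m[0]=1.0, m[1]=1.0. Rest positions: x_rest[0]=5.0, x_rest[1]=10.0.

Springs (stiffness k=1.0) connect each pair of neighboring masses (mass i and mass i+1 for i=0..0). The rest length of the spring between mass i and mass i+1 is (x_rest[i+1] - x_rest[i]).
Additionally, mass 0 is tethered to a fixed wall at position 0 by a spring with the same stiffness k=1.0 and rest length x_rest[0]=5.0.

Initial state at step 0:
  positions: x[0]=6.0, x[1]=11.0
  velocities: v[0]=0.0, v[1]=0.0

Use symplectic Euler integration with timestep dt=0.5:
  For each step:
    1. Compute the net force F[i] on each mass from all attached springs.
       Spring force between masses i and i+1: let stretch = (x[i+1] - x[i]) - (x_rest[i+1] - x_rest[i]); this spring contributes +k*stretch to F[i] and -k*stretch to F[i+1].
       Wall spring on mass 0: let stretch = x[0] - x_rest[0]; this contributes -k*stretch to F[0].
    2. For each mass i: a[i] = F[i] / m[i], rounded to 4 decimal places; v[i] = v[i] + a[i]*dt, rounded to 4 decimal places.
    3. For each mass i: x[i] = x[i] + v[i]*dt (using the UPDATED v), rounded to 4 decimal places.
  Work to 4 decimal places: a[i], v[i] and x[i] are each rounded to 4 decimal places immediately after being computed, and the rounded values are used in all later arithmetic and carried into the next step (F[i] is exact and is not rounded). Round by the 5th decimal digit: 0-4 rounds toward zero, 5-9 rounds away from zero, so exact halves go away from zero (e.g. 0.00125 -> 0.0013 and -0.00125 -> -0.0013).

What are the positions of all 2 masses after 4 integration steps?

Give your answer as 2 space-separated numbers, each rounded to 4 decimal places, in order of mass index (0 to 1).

Answer: 4.8789 10.3594

Derivation:
Step 0: x=[6.0000 11.0000] v=[0.0000 0.0000]
Step 1: x=[5.7500 11.0000] v=[-0.5000 0.0000]
Step 2: x=[5.3750 10.9375] v=[-0.7500 -0.1250]
Step 3: x=[5.0469 10.7344] v=[-0.6563 -0.4063]
Step 4: x=[4.8789 10.3594] v=[-0.3360 -0.7501]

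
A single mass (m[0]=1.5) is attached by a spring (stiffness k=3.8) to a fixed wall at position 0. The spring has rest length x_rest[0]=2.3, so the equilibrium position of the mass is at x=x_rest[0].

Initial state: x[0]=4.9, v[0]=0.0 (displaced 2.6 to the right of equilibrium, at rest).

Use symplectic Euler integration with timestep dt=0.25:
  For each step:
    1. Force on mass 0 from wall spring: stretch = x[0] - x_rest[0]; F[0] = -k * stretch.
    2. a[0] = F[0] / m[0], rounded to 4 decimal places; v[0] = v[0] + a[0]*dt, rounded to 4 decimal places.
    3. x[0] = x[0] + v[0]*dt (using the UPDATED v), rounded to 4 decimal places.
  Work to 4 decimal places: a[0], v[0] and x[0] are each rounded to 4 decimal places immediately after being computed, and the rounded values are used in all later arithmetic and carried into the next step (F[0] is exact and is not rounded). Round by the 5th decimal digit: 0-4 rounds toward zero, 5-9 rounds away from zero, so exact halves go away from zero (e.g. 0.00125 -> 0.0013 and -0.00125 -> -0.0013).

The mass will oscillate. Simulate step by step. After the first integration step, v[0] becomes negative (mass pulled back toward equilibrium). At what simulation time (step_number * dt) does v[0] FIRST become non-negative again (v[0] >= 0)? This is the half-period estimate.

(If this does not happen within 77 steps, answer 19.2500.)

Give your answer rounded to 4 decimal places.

Step 0: x=[4.9000] v=[0.0000]
Step 1: x=[4.4883] v=[-1.6467]
Step 2: x=[3.7302] v=[-3.0326]
Step 3: x=[2.7456] v=[-3.9384]
Step 4: x=[1.6905] v=[-4.2206]
Step 5: x=[0.7319] v=[-3.8346]
Step 6: x=[0.0215] v=[-2.8415]
Step 7: x=[-0.3281] v=[-1.3985]
Step 8: x=[-0.2616] v=[0.2660]
First v>=0 after going negative at step 8, time=2.0000

Answer: 2.0000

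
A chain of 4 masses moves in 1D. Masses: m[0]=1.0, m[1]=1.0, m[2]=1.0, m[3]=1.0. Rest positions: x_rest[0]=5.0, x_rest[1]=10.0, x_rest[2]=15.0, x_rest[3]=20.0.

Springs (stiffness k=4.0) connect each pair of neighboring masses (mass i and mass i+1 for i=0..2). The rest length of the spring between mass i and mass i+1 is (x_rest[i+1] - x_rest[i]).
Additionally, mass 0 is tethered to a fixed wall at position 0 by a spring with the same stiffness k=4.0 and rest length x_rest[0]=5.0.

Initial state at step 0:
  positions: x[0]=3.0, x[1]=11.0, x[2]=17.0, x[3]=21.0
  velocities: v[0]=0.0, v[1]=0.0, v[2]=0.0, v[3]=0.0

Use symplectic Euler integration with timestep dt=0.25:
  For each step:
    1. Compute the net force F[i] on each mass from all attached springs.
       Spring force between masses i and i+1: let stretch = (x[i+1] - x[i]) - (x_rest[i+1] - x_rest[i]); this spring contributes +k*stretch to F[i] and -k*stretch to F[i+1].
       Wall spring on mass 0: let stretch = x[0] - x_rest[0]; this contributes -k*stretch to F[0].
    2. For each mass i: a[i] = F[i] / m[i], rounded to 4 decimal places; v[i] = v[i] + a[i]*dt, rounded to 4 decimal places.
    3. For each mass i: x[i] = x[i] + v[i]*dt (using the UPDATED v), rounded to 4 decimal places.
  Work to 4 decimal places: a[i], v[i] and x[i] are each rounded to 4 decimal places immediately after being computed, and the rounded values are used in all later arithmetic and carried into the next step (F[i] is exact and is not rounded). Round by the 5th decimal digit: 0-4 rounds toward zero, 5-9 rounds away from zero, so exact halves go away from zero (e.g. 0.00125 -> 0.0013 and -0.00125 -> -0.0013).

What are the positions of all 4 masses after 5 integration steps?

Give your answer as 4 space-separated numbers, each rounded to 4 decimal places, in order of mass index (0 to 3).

Answer: 6.3135 11.1446 14.8213 20.5265

Derivation:
Step 0: x=[3.0000 11.0000 17.0000 21.0000] v=[0.0000 0.0000 0.0000 0.0000]
Step 1: x=[4.2500 10.5000 16.5000 21.2500] v=[5.0000 -2.0000 -2.0000 1.0000]
Step 2: x=[6.0000 9.9375 15.6875 21.5625] v=[7.0000 -2.2500 -3.2500 1.2500]
Step 3: x=[7.2344 9.8281 14.9063 21.6563] v=[4.9375 -0.4375 -3.1250 0.3750]
Step 4: x=[7.3086 10.3399 14.5430 21.3126] v=[0.2968 2.0470 -1.4532 -1.3750]
Step 5: x=[6.3135 11.1446 14.8213 20.5265] v=[-3.9805 3.2188 1.1133 -3.1446]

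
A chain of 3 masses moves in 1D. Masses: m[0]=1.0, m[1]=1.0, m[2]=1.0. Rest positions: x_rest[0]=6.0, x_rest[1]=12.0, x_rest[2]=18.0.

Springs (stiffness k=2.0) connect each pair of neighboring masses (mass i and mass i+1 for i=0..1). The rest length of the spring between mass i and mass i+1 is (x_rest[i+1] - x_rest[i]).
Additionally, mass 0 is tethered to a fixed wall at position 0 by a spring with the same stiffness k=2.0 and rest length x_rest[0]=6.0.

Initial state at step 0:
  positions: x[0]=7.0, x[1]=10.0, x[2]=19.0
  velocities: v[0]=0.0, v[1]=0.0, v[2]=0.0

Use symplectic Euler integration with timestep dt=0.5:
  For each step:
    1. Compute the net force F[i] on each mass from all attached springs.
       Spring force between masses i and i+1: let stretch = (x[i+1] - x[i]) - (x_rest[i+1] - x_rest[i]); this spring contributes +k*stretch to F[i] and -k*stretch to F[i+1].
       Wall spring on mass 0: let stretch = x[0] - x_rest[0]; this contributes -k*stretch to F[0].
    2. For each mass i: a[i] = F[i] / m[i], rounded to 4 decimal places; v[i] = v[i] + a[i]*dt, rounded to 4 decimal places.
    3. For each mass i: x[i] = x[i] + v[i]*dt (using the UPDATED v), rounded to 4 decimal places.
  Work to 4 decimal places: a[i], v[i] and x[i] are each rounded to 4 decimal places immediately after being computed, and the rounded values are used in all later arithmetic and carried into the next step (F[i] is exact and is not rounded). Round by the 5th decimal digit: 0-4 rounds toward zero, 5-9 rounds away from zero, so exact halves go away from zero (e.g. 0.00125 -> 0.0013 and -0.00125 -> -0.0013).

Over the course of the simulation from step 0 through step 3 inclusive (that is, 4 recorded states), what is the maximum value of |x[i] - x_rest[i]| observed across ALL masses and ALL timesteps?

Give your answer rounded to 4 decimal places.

Answer: 2.2500

Derivation:
Step 0: x=[7.0000 10.0000 19.0000] v=[0.0000 0.0000 0.0000]
Step 1: x=[5.0000 13.0000 17.5000] v=[-4.0000 6.0000 -3.0000]
Step 2: x=[4.5000 14.2500 16.7500] v=[-1.0000 2.5000 -1.5000]
Step 3: x=[6.6250 11.8750 17.7500] v=[4.2500 -4.7500 2.0000]
Max displacement = 2.2500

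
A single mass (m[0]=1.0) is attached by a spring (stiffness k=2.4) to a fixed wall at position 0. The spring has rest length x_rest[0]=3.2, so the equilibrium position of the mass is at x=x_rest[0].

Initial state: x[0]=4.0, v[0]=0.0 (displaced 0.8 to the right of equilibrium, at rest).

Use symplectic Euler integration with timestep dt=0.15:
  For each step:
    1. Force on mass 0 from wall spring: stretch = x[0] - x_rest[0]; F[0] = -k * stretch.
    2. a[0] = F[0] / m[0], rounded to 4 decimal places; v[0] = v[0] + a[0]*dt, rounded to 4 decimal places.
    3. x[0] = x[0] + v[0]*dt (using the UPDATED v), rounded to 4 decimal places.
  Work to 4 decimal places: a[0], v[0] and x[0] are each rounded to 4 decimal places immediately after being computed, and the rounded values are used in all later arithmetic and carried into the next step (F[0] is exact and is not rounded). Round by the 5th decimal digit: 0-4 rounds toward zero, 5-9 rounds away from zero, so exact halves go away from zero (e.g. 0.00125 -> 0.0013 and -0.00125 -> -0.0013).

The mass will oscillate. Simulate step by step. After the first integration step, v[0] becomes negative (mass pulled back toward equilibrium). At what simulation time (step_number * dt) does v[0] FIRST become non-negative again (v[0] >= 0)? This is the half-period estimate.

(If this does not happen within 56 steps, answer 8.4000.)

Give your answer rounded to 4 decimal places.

Step 0: x=[4.0000] v=[0.0000]
Step 1: x=[3.9568] v=[-0.2880]
Step 2: x=[3.8727] v=[-0.5604]
Step 3: x=[3.7523] v=[-0.8026]
Step 4: x=[3.6021] v=[-1.0014]
Step 5: x=[3.4302] v=[-1.1462]
Step 6: x=[3.2458] v=[-1.2291]
Step 7: x=[3.0590] v=[-1.2456]
Step 8: x=[2.8798] v=[-1.1948]
Step 9: x=[2.7179] v=[-1.0795]
Step 10: x=[2.5820] v=[-0.9060]
Step 11: x=[2.4795] v=[-0.6835]
Step 12: x=[2.4159] v=[-0.4241]
Step 13: x=[2.3946] v=[-0.1418]
Step 14: x=[2.4168] v=[0.1482]
First v>=0 after going negative at step 14, time=2.1000

Answer: 2.1000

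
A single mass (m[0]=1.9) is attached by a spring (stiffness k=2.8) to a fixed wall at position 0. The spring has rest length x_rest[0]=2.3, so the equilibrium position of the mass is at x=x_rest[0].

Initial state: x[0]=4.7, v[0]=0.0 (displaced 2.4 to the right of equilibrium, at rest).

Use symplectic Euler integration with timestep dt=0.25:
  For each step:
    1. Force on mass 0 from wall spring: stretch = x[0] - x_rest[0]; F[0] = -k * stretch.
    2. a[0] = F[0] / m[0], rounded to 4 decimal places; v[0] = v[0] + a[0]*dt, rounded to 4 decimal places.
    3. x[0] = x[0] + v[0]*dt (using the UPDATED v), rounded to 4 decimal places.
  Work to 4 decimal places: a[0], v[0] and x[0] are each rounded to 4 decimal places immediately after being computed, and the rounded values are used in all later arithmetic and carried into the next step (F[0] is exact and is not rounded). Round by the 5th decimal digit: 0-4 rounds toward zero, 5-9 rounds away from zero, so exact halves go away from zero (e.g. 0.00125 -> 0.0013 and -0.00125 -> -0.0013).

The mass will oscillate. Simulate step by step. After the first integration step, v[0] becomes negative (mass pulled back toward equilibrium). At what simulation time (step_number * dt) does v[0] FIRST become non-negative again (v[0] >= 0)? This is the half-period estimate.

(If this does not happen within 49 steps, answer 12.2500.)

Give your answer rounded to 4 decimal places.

Answer: 2.7500

Derivation:
Step 0: x=[4.7000] v=[0.0000]
Step 1: x=[4.4790] v=[-0.8842]
Step 2: x=[4.0573] v=[-1.6870]
Step 3: x=[3.4737] v=[-2.3344]
Step 4: x=[2.7820] v=[-2.7668]
Step 5: x=[2.0459] v=[-2.9444]
Step 6: x=[1.3332] v=[-2.8508]
Step 7: x=[0.7096] v=[-2.4946]
Step 8: x=[0.2324] v=[-1.9087]
Step 9: x=[-0.0544] v=[-1.1470]
Step 10: x=[-0.1243] v=[-0.2796]
Step 11: x=[0.0291] v=[0.6136]
First v>=0 after going negative at step 11, time=2.7500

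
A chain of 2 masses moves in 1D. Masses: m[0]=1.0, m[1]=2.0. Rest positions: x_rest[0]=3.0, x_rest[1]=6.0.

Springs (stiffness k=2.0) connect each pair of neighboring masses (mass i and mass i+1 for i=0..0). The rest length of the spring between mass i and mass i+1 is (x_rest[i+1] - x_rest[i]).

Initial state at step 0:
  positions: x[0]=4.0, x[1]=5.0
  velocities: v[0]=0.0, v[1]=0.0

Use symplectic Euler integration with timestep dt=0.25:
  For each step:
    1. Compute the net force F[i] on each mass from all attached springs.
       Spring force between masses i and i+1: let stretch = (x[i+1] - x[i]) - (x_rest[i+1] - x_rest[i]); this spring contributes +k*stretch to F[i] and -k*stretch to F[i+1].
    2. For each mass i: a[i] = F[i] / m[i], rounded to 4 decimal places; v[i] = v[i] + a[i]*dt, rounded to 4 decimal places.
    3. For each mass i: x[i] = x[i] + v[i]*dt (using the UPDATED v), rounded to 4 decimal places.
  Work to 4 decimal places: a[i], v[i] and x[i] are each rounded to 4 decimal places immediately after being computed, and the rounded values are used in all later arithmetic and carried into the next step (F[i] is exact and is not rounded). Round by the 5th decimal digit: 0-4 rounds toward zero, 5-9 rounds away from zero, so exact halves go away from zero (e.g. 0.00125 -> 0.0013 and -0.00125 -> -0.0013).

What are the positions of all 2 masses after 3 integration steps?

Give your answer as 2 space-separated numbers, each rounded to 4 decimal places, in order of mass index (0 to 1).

Answer: 2.7256 5.6373

Derivation:
Step 0: x=[4.0000 5.0000] v=[0.0000 0.0000]
Step 1: x=[3.7500 5.1250] v=[-1.0000 0.5000]
Step 2: x=[3.2969 5.3516] v=[-1.8125 0.9063]
Step 3: x=[2.7256 5.6373] v=[-2.2852 1.1426]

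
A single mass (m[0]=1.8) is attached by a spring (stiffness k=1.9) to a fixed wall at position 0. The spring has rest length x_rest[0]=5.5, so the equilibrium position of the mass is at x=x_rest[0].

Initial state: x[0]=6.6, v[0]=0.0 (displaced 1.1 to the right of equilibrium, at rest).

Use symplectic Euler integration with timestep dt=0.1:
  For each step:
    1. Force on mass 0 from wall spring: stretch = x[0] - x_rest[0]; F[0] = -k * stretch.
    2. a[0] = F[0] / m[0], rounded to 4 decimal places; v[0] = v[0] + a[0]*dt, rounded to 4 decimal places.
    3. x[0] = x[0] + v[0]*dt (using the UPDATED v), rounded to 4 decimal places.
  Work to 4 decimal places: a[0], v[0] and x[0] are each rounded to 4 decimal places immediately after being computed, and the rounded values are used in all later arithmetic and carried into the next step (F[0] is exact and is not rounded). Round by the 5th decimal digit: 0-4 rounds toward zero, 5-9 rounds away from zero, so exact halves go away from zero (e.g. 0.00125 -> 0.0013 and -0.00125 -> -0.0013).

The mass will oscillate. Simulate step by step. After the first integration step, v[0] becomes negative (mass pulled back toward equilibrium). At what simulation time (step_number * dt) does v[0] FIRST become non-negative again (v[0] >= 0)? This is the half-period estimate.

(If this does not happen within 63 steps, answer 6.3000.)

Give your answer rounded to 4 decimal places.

Answer: 3.1000

Derivation:
Step 0: x=[6.6000] v=[0.0000]
Step 1: x=[6.5884] v=[-0.1161]
Step 2: x=[6.5653] v=[-0.2310]
Step 3: x=[6.5310] v=[-0.3435]
Step 4: x=[6.4858] v=[-0.4523]
Step 5: x=[6.4302] v=[-0.5564]
Step 6: x=[6.3647] v=[-0.6546]
Step 7: x=[6.2901] v=[-0.7459]
Step 8: x=[6.2072] v=[-0.8293]
Step 9: x=[6.1168] v=[-0.9040]
Step 10: x=[6.0199] v=[-0.9691]
Step 11: x=[5.9175] v=[-1.0240]
Step 12: x=[5.8107] v=[-1.0681]
Step 13: x=[5.7006] v=[-1.1009]
Step 14: x=[5.5884] v=[-1.1221]
Step 15: x=[5.4753] v=[-1.1314]
Step 16: x=[5.3624] v=[-1.1288]
Step 17: x=[5.2510] v=[-1.1143]
Step 18: x=[5.1422] v=[-1.0880]
Step 19: x=[5.0372] v=[-1.0502]
Step 20: x=[4.9371] v=[-1.0014]
Step 21: x=[4.8429] v=[-0.9420]
Step 22: x=[4.7556] v=[-0.8726]
Step 23: x=[4.6762] v=[-0.7940]
Step 24: x=[4.6055] v=[-0.7070]
Step 25: x=[4.5442] v=[-0.6126]
Step 26: x=[4.4930] v=[-0.5117]
Step 27: x=[4.4525] v=[-0.4054]
Step 28: x=[4.4230] v=[-0.2948]
Step 29: x=[4.4049] v=[-0.1811]
Step 30: x=[4.3984] v=[-0.0655]
Step 31: x=[4.4035] v=[0.0508]
First v>=0 after going negative at step 31, time=3.1000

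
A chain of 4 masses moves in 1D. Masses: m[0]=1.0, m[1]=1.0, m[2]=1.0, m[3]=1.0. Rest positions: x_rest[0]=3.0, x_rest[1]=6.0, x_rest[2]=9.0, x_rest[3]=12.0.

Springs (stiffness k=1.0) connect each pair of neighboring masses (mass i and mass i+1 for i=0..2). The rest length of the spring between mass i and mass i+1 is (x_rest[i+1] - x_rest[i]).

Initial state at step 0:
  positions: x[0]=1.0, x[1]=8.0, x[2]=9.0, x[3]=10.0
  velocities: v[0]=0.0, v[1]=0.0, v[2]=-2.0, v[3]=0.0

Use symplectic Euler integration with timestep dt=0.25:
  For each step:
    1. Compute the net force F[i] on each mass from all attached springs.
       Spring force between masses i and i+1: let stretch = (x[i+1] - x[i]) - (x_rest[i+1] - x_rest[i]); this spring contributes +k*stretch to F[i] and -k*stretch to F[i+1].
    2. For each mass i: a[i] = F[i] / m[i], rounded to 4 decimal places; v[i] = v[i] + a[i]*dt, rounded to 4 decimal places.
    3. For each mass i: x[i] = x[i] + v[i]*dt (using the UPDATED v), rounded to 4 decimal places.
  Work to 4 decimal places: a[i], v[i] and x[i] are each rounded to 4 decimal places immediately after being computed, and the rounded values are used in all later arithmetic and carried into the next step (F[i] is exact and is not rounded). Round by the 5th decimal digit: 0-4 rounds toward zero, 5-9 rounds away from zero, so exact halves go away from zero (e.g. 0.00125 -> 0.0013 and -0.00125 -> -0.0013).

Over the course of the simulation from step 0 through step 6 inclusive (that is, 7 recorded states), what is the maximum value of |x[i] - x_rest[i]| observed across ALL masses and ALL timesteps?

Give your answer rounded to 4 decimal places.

Answer: 3.0699

Derivation:
Step 0: x=[1.0000 8.0000 9.0000 10.0000] v=[0.0000 0.0000 -2.0000 0.0000]
Step 1: x=[1.2500 7.6250 8.5000 10.1250] v=[1.0000 -1.5000 -2.0000 0.5000]
Step 2: x=[1.7110 6.9063 8.0469 10.3360] v=[1.8438 -2.8750 -1.8125 0.8438]
Step 3: x=[2.3092 5.9341 7.6656 10.5914] v=[2.3926 -3.8887 -1.5254 1.0215]
Step 4: x=[2.9464 4.8436 7.3589 10.8514] v=[2.5488 -4.3621 -1.2268 1.0401]
Step 5: x=[3.5147 3.7917 7.1133 11.0807] v=[2.2731 -4.2076 -0.9825 0.9170]
Step 6: x=[3.9128 2.9301 6.9080 11.2495] v=[1.5924 -3.4465 -0.8211 0.6752]
Max displacement = 3.0699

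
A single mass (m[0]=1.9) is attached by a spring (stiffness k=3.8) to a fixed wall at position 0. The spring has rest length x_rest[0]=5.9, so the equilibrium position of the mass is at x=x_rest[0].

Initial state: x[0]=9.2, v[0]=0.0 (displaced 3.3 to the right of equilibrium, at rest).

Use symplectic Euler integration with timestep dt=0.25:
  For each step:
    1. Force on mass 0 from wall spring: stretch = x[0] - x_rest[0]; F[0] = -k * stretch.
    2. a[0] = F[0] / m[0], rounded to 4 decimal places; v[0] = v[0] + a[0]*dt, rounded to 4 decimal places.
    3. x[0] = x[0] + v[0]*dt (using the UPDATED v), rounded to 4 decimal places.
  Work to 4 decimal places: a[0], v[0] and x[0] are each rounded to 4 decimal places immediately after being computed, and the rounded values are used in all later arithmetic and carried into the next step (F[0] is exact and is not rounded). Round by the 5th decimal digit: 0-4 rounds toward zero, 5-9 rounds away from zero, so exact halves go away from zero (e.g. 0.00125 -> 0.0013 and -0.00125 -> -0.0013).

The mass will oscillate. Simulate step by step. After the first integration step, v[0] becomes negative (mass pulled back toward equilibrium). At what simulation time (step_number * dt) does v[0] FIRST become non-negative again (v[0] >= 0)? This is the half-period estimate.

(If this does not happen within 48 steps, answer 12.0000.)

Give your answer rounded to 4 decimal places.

Step 0: x=[9.2000] v=[0.0000]
Step 1: x=[8.7875] v=[-1.6500]
Step 2: x=[8.0141] v=[-3.0938]
Step 3: x=[6.9764] v=[-4.1509]
Step 4: x=[5.8041] v=[-4.6891]
Step 5: x=[4.6438] v=[-4.6412]
Step 6: x=[3.6405] v=[-4.0131]
Step 7: x=[2.9197] v=[-2.8834]
Step 8: x=[2.5714] v=[-1.3933]
Step 9: x=[2.6392] v=[0.2710]
First v>=0 after going negative at step 9, time=2.2500

Answer: 2.2500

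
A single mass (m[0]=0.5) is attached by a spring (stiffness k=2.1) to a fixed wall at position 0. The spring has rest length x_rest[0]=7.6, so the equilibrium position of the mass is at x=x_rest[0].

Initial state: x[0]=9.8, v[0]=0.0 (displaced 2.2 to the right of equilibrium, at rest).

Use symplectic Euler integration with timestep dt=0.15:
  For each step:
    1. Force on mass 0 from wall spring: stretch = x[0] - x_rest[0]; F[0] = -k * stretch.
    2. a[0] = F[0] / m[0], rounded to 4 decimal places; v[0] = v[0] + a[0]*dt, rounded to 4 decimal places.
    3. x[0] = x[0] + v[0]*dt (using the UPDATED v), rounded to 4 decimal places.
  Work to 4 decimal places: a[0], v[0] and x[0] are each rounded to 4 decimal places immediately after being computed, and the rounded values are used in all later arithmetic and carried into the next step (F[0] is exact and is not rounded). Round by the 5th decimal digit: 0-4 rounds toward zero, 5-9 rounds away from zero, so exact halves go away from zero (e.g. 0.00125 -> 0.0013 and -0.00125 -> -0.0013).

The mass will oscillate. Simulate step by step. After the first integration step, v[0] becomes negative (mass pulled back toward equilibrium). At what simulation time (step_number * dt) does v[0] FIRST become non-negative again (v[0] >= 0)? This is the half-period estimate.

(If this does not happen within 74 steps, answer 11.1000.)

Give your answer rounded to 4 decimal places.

Step 0: x=[9.8000] v=[0.0000]
Step 1: x=[9.5921] v=[-1.3860]
Step 2: x=[9.1960] v=[-2.6410]
Step 3: x=[8.6490] v=[-3.6465]
Step 4: x=[8.0029] v=[-4.3074]
Step 5: x=[7.3187] v=[-4.5612]
Step 6: x=[6.6611] v=[-4.3840]
Step 7: x=[6.0922] v=[-3.7925]
Step 8: x=[5.6658] v=[-2.8426]
Step 9: x=[5.4222] v=[-1.6241]
Step 10: x=[5.3844] v=[-0.2521]
Step 11: x=[5.5560] v=[1.1437]
First v>=0 after going negative at step 11, time=1.6500

Answer: 1.6500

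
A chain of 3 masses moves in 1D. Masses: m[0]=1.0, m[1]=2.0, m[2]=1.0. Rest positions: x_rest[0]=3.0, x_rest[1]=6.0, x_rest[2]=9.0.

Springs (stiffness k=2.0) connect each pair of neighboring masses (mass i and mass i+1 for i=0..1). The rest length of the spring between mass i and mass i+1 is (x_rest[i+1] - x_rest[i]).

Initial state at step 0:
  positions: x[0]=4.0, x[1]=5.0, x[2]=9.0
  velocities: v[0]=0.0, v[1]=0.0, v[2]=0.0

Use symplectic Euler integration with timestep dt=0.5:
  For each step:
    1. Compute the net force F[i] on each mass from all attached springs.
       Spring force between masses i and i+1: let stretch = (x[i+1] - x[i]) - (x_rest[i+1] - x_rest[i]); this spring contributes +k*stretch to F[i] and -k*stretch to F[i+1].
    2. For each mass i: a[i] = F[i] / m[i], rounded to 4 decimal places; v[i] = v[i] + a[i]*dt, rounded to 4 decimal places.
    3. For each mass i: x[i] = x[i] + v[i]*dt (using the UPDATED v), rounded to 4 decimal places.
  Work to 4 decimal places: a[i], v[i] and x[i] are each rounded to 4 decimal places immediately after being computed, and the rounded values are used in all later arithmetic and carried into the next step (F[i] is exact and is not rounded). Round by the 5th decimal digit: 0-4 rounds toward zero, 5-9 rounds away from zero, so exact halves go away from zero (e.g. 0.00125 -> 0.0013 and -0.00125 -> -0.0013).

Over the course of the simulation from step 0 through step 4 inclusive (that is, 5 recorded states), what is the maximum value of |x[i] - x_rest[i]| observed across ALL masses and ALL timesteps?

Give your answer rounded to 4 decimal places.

Answer: 1.4375

Derivation:
Step 0: x=[4.0000 5.0000 9.0000] v=[0.0000 0.0000 0.0000]
Step 1: x=[3.0000 5.7500 8.5000] v=[-2.0000 1.5000 -1.0000]
Step 2: x=[1.8750 6.5000 8.1250] v=[-2.2500 1.5000 -0.7500]
Step 3: x=[1.5625 6.5000 8.4375] v=[-0.6250 0.0000 0.6250]
Step 4: x=[2.2188 5.7500 9.2813] v=[1.3125 -1.5000 1.6875]
Max displacement = 1.4375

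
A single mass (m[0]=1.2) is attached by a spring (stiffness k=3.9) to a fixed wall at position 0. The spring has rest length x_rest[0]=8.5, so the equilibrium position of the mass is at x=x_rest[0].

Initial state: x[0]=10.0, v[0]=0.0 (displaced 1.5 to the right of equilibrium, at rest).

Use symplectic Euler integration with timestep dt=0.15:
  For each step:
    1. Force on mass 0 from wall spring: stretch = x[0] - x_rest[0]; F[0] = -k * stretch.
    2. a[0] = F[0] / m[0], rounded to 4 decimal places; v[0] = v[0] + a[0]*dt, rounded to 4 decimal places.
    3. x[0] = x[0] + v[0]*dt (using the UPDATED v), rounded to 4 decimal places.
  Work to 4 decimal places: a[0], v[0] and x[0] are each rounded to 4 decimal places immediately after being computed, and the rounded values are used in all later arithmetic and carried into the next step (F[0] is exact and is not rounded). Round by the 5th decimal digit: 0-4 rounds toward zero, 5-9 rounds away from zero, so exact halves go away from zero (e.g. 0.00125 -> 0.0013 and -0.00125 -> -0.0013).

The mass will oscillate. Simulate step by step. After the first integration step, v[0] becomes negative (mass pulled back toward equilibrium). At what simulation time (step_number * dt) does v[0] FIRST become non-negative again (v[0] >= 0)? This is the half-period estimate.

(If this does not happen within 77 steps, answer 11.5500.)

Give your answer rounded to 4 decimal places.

Step 0: x=[10.0000] v=[0.0000]
Step 1: x=[9.8903] v=[-0.7313]
Step 2: x=[9.6789] v=[-1.4091]
Step 3: x=[9.3813] v=[-1.9838]
Step 4: x=[9.0193] v=[-2.4134]
Step 5: x=[8.6193] v=[-2.6666]
Step 6: x=[8.2106] v=[-2.7248]
Step 7: x=[7.8230] v=[-2.5837]
Step 8: x=[7.4849] v=[-2.2537]
Step 9: x=[7.2211] v=[-1.7588]
Step 10: x=[7.0508] v=[-1.1353]
Step 11: x=[6.9865] v=[-0.4288]
Step 12: x=[7.0329] v=[0.3090]
First v>=0 after going negative at step 12, time=1.8000

Answer: 1.8000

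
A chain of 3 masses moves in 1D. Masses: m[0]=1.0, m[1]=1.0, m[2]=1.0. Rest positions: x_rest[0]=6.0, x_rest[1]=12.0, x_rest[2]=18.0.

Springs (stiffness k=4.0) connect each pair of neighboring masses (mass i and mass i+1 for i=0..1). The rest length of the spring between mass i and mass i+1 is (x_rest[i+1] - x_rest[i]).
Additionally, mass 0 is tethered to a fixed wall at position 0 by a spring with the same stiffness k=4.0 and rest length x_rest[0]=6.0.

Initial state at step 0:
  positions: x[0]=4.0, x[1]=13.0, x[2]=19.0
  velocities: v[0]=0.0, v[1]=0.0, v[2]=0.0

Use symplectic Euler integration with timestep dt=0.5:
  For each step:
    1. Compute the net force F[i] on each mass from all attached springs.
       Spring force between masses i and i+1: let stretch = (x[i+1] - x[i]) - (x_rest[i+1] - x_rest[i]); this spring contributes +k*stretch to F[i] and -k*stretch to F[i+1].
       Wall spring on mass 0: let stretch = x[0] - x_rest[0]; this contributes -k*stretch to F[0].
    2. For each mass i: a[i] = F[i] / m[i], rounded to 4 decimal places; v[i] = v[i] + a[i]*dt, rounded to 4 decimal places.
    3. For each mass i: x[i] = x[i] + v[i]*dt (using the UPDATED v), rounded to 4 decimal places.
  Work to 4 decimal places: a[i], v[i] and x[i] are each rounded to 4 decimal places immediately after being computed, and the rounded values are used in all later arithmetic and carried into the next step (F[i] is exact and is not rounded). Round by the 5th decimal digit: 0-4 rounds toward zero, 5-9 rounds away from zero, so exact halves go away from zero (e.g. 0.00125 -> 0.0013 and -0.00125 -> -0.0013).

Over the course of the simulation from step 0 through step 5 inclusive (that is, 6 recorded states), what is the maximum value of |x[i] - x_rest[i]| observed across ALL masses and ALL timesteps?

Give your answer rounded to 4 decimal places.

Answer: 3.0000

Derivation:
Step 0: x=[4.0000 13.0000 19.0000] v=[0.0000 0.0000 0.0000]
Step 1: x=[9.0000 10.0000 19.0000] v=[10.0000 -6.0000 0.0000]
Step 2: x=[6.0000 15.0000 16.0000] v=[-6.0000 10.0000 -6.0000]
Step 3: x=[6.0000 12.0000 18.0000] v=[0.0000 -6.0000 4.0000]
Step 4: x=[6.0000 9.0000 20.0000] v=[0.0000 -6.0000 4.0000]
Step 5: x=[3.0000 14.0000 17.0000] v=[-6.0000 10.0000 -6.0000]
Max displacement = 3.0000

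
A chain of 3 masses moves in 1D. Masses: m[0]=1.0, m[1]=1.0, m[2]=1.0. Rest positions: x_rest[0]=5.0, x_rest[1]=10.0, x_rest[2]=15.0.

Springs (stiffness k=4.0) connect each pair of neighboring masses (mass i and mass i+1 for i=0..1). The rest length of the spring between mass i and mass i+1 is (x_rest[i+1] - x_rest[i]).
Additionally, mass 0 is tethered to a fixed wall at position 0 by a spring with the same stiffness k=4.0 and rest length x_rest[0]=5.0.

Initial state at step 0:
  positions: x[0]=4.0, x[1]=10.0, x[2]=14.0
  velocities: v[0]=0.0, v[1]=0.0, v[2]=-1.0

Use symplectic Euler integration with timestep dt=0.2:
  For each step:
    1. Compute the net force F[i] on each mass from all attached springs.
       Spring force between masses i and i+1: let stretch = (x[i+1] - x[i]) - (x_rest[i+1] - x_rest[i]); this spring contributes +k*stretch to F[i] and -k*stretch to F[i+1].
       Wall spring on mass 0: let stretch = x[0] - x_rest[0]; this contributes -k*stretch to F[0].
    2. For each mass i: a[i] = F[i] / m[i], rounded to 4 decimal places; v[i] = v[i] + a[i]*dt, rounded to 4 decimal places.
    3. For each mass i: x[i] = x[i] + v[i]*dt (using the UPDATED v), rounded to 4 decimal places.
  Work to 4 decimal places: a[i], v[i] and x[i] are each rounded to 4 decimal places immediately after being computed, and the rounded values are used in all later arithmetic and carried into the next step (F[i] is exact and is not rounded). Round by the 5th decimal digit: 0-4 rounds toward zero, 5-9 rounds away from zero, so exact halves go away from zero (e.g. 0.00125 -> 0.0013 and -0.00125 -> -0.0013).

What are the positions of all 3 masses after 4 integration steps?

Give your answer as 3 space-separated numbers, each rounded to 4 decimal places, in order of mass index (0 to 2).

Step 0: x=[4.0000 10.0000 14.0000] v=[0.0000 0.0000 -1.0000]
Step 1: x=[4.3200 9.6800 13.9600] v=[1.6000 -1.6000 -0.2000]
Step 2: x=[4.8064 9.1872 14.0352] v=[2.4320 -2.4640 0.3760]
Step 3: x=[5.2247 8.7692 14.1347] v=[2.0915 -2.0902 0.4976]
Step 4: x=[5.3742 8.6425 14.1757] v=[0.7473 -0.6334 0.2052]

Answer: 5.3742 8.6425 14.1757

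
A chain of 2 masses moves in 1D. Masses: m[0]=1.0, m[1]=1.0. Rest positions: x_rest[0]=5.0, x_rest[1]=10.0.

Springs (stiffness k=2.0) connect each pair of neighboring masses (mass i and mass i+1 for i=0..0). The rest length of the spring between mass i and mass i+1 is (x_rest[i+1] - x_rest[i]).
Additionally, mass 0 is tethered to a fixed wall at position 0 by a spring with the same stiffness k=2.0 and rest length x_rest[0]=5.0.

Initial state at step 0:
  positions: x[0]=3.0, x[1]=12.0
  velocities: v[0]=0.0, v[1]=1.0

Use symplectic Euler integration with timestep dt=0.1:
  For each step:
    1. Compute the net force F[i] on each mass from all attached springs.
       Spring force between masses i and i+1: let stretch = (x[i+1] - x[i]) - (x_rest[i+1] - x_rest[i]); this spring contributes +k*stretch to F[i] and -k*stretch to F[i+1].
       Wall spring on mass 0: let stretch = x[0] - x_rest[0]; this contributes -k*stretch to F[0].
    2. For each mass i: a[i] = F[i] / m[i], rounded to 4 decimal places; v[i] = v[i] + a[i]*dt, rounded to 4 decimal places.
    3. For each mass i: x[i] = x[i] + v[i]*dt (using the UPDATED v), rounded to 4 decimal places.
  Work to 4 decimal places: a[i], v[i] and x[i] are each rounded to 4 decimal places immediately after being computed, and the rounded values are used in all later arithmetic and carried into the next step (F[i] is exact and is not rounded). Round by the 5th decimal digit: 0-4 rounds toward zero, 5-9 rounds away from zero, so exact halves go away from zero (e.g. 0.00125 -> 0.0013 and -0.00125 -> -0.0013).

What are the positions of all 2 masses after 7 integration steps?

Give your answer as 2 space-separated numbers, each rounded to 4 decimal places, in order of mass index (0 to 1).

Answer: 5.7190 10.8197

Derivation:
Step 0: x=[3.0000 12.0000] v=[0.0000 1.0000]
Step 1: x=[3.1200 12.0200] v=[1.2000 0.2000]
Step 2: x=[3.3556 11.9620] v=[2.3560 -0.5800]
Step 3: x=[3.6962 11.8319] v=[3.4062 -1.3013]
Step 4: x=[4.1256 11.6391] v=[4.2941 -1.9284]
Step 5: x=[4.6228 11.3960] v=[4.9717 -2.4311]
Step 6: x=[5.1630 11.1174] v=[5.4018 -2.7857]
Step 7: x=[5.7190 10.8197] v=[5.5601 -2.9766]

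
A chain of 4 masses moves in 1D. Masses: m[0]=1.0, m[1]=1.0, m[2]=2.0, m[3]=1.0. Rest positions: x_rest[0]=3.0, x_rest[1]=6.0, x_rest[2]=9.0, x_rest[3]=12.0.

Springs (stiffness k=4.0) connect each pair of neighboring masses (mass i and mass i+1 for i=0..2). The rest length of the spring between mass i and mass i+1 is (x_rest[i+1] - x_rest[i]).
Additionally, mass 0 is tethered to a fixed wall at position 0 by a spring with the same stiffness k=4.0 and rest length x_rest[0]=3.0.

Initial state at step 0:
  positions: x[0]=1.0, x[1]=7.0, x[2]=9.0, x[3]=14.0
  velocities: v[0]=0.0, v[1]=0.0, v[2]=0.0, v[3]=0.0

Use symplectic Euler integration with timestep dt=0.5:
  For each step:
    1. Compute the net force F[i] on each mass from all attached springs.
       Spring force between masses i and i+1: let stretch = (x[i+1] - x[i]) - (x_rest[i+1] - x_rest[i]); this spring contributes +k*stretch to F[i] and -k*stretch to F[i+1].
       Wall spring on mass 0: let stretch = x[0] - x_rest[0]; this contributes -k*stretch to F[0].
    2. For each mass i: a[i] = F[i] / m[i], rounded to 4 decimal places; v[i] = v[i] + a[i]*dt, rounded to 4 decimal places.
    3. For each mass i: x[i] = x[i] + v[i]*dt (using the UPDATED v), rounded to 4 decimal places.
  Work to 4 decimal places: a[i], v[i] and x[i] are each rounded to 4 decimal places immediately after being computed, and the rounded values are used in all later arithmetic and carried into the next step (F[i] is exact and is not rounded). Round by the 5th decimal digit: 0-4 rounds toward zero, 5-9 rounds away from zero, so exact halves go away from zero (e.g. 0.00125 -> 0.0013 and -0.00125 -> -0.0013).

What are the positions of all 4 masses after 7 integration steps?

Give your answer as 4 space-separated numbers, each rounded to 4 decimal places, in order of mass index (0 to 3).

Step 0: x=[1.0000 7.0000 9.0000 14.0000] v=[0.0000 0.0000 0.0000 0.0000]
Step 1: x=[6.0000 3.0000 10.5000 12.0000] v=[10.0000 -8.0000 3.0000 -4.0000]
Step 2: x=[2.0000 9.5000 9.0000 11.5000] v=[-8.0000 13.0000 -3.0000 -1.0000]
Step 3: x=[3.5000 8.0000 9.0000 11.5000] v=[3.0000 -3.0000 0.0000 0.0000]
Step 4: x=[6.0000 3.0000 9.7500 12.0000] v=[5.0000 -10.0000 1.5000 1.0000]
Step 5: x=[-0.5000 7.7500 8.2500 13.2500] v=[-13.0000 9.5000 -3.0000 2.5000]
Step 6: x=[1.7500 4.7500 9.0000 12.5000] v=[4.5000 -6.0000 1.5000 -1.5000]
Step 7: x=[5.2500 3.0000 9.3750 11.2500] v=[7.0000 -3.5000 0.7500 -2.5000]

Answer: 5.2500 3.0000 9.3750 11.2500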